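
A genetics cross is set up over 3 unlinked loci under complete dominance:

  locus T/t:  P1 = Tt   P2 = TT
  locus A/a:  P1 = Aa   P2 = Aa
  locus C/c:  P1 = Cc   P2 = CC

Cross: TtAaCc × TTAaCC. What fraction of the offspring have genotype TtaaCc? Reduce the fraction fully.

TtAaCc gametes: TAC×1, TAc×1, TaC×1, Tac×1, tAC×1, tAc×1, taC×1, tac×1
TTAaCC gametes: TAC×4, TaC×4
TtAaCc×TTAaCC grid (8·8=64): TTAACC=4 TTAACc=4 TTAaCC=8 TTAaCc=8 TTaaCC=4 TTaaCc=4 TtAACC=4 TtAACc=4 TtAaCC=8 TtAaCc=8 TtaaCC=4 TtaaCc=4
TtaaCc hits 4/64; gcd=4; 4÷4/64÷4 = 1/16

P(TtaaCc) = 1/16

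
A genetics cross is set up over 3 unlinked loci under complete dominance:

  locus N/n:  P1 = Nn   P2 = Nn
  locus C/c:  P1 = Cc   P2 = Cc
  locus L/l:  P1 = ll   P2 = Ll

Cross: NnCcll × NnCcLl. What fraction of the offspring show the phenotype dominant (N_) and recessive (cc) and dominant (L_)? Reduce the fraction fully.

P(N_ cc L_) = 3/32

NnCcll gametes: NCl×2, Ncl×2, nCl×2, ncl×2
NnCcLl gametes: NCL×1, NCl×1, NcL×1, Ncl×1, nCL×1, nCl×1, ncL×1, ncl×1
NnCcll×NnCcLl grid (8·8=64): NNCCLl=2 NNCCll=2 NNCcLl=4 NNCcll=4 NNccLl=2 NNccll=2 NnCCLl=4 NnCCll=4 NnCcLl=8 NnCcll=8 NnccLl=4 Nnccll=4 nnCCLl=2 nnCCll=2 nnCcLl=4 nnCcll=4 nnccLl=2 nnccll=2
N_ cc L_ hits 6/64; gcd=2; 6÷2/64÷2 = 3/32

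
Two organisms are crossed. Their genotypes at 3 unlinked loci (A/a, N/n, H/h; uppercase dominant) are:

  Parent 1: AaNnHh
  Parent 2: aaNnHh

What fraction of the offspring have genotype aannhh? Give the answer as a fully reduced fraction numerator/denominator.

AaNnHh gametes: ANH×1, ANh×1, AnH×1, Anh×1, aNH×1, aNh×1, anH×1, anh×1
aaNnHh gametes: aNH×2, aNh×2, anH×2, anh×2
AaNnHh×aaNnHh grid (8·8=64): AaNNHH=2 AaNNHh=4 AaNNhh=2 AaNnHH=4 AaNnHh=8 AaNnhh=4 AannHH=2 AannHh=4 Aannhh=2 aaNNHH=2 aaNNHh=4 aaNNhh=2 aaNnHH=4 aaNnHh=8 aaNnhh=4 aannHH=2 aannHh=4 aannhh=2
aannhh hits 2/64; gcd=2; 2÷2/64÷2 = 1/32

P(aannhh) = 1/32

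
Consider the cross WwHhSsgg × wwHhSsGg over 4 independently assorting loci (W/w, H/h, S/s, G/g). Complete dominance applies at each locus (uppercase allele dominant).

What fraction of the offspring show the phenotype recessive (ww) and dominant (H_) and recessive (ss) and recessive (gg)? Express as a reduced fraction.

P(ww H_ ss gg) = 3/64

WwHhSsgg gametes: WHSg×2, WHsg×2, WhSg×2, Whsg×2, wHSg×2, wHsg×2, whSg×2, whsg×2
wwHhSsGg gametes: wHSG×2, wHSg×2, wHsG×2, wHsg×2, whSG×2, whSg×2, whsG×2, whsg×2
WwHhSsgg×wwHhSsGg grid (16·16=256): WwHHSSGg=4 WwHHSSgg=4 WwHHSsGg=8 WwHHSsgg=8 WwHHssGg=4 WwHHssgg=4 WwHhSSGg=8 WwHhSSgg=8 WwHhSsGg=16 WwHhSsgg=16 WwHhssGg=8 WwHhssgg=8 WwhhSSGg=4 WwhhSSgg=4 WwhhSsGg=8 WwhhSsgg=8 WwhhssGg=4 Wwhhssgg=4 wwHHSSGg=4 wwHHSSgg=4 wwHHSsGg=8 wwHHSsgg=8 wwHHssGg=4 wwHHssgg=4 wwHhSSGg=8 wwHhSSgg=8 wwHhSsGg=16 wwHhSsgg=16 wwHhssGg=8 wwHhssgg=8 wwhhSSGg=4 wwhhSSgg=4 wwhhSsGg=8 wwhhSsgg=8 wwhhssGg=4 wwhhssgg=4
ww H_ ss gg hits 12/256; gcd=4; 12÷4/256÷4 = 3/64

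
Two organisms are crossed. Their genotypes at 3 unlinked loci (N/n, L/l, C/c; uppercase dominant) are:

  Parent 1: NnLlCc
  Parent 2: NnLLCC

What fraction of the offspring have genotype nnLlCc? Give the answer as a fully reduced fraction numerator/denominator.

P(nnLlCc) = 1/16

NnLlCc gametes: NLC×1, NLc×1, NlC×1, Nlc×1, nLC×1, nLc×1, nlC×1, nlc×1
NnLLCC gametes: NLC×4, nLC×4
NnLlCc×NnLLCC grid (8·8=64): NNLLCC=4 NNLLCc=4 NNLlCC=4 NNLlCc=4 NnLLCC=8 NnLLCc=8 NnLlCC=8 NnLlCc=8 nnLLCC=4 nnLLCc=4 nnLlCC=4 nnLlCc=4
nnLlCc hits 4/64; gcd=4; 4÷4/64÷4 = 1/16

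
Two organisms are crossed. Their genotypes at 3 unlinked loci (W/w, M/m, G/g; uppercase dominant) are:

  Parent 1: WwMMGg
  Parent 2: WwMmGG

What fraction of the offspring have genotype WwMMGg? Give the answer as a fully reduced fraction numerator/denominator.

WwMMGg gametes: WMG×2, WMg×2, wMG×2, wMg×2
WwMmGG gametes: WMG×2, WmG×2, wMG×2, wmG×2
WwMMGg×WwMmGG grid (8·8=64): WWMMGG=4 WWMMGg=4 WWMmGG=4 WWMmGg=4 WwMMGG=8 WwMMGg=8 WwMmGG=8 WwMmGg=8 wwMMGG=4 wwMMGg=4 wwMmGG=4 wwMmGg=4
WwMMGg hits 8/64; gcd=8; 8÷8/64÷8 = 1/8

P(WwMMGg) = 1/8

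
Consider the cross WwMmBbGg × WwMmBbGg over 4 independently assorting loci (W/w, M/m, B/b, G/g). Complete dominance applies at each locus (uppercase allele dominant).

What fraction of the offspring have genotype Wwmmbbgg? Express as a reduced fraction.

P(Wwmmbbgg) = 1/128

WwMmBbGg gametes: WMBG×1, WMBg×1, WMbG×1, WMbg×1, WmBG×1, WmBg×1, WmbG×1, Wmbg×1, wMBG×1, wMBg×1, wMbG×1, wMbg×1, wmBG×1, wmBg×1, wmbG×1, wmbg×1
WwMmBbGg gametes: WMBG×1, WMBg×1, WMbG×1, WMbg×1, WmBG×1, WmBg×1, WmbG×1, Wmbg×1, wMBG×1, wMBg×1, wMbG×1, wMbg×1, wmBG×1, wmBg×1, wmbG×1, wmbg×1
WwMmBbGg×WwMmBbGg grid (16·16=256): WWMMBBGG=1 WWMMBBGg=2 WWMMBBgg=1 WWMMBbGG=2 WWMMBbGg=4 WWMMBbgg=2 WWMMbbGG=1 WWMMbbGg=2 WWMMbbgg=1 WWMmBBGG=2 WWMmBBGg=4 WWMmBBgg=2 WWMmBbGG=4 WWMmBbGg=8 WWMmBbgg=4 WWMmbbGG=2 WWMmbbGg=4 WWMmbbgg=2 WWmmBBGG=1 WWmmBBGg=2 WWmmBBgg=1 WWmmBbGG=2 WWmmBbGg=4 WWmmBbgg=2 WWmmbbGG=1 WWmmbbGg=2 WWmmbbgg=1 WwMMBBGG=2 WwMMBBGg=4 WwMMBBgg=2 WwMMBbGG=4 WwMMBbGg=8 WwMMBbgg=4 WwMMbbGG=2 WwMMbbGg=4 WwMMbbgg=2 WwMmBBGG=4 WwMmBBGg=8 WwMmBBgg=4 WwMmBbGG=8 WwMmBbGg=16 WwMmBbgg=8 WwMmbbGG=4 WwMmbbGg=8 WwMmbbgg=4 WwmmBBGG=2 WwmmBBGg=4 WwmmBBgg=2 WwmmBbGG=4 WwmmBbGg=8 WwmmBbgg=4 WwmmbbGG=2 WwmmbbGg=4 Wwmmbbgg=2 wwMMBBGG=1 wwMMBBGg=2 wwMMBBgg=1 wwMMBbGG=2 wwMMBbGg=4 wwMMBbgg=2 wwMMbbGG=1 wwMMbbGg=2 wwMMbbgg=1 wwMmBBGG=2 wwMmBBGg=4 wwMmBBgg=2 wwMmBbGG=4 wwMmBbGg=8 wwMmBbgg=4 wwMmbbGG=2 wwMmbbGg=4 wwMmbbgg=2 wwmmBBGG=1 wwmmBBGg=2 wwmmBBgg=1 wwmmBbGG=2 wwmmBbGg=4 wwmmBbgg=2 wwmmbbGG=1 wwmmbbGg=2 wwmmbbgg=1
Wwmmbbgg hits 2/256; gcd=2; 2÷2/256÷2 = 1/128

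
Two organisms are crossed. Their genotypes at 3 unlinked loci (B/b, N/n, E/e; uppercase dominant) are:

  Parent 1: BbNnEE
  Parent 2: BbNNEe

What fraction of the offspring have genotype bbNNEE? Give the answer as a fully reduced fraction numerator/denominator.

BbNnEE gametes: BNE×2, BnE×2, bNE×2, bnE×2
BbNNEe gametes: BNE×2, BNe×2, bNE×2, bNe×2
BbNnEE×BbNNEe grid (8·8=64): BBNNEE=4 BBNNEe=4 BBNnEE=4 BBNnEe=4 BbNNEE=8 BbNNEe=8 BbNnEE=8 BbNnEe=8 bbNNEE=4 bbNNEe=4 bbNnEE=4 bbNnEe=4
bbNNEE hits 4/64; gcd=4; 4÷4/64÷4 = 1/16

P(bbNNEE) = 1/16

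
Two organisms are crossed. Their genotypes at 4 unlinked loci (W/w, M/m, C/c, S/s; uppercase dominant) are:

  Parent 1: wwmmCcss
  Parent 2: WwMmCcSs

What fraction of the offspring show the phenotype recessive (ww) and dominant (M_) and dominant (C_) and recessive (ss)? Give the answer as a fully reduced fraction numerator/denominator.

P(ww M_ C_ ss) = 3/32

wwmmCcss gametes: wmCs×8, wmcs×8
WwMmCcSs gametes: WMCS×1, WMCs×1, WMcS×1, WMcs×1, WmCS×1, WmCs×1, WmcS×1, Wmcs×1, wMCS×1, wMCs×1, wMcS×1, wMcs×1, wmCS×1, wmCs×1, wmcS×1, wmcs×1
wwmmCcss×WwMmCcSs grid (16·16=256): WwMmCCSs=8 WwMmCCss=8 WwMmCcSs=16 WwMmCcss=16 WwMmccSs=8 WwMmccss=8 WwmmCCSs=8 WwmmCCss=8 WwmmCcSs=16 WwmmCcss=16 WwmmccSs=8 Wwmmccss=8 wwMmCCSs=8 wwMmCCss=8 wwMmCcSs=16 wwMmCcss=16 wwMmccSs=8 wwMmccss=8 wwmmCCSs=8 wwmmCCss=8 wwmmCcSs=16 wwmmCcss=16 wwmmccSs=8 wwmmccss=8
ww M_ C_ ss hits 24/256; gcd=8; 24÷8/256÷8 = 3/32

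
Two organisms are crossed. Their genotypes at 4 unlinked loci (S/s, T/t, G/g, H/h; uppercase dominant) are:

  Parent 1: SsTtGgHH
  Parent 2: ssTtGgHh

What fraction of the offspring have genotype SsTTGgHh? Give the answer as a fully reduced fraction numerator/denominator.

SsTtGgHH gametes: STGH×2, STgH×2, StGH×2, StgH×2, sTGH×2, sTgH×2, stGH×2, stgH×2
ssTtGgHh gametes: sTGH×2, sTGh×2, sTgH×2, sTgh×2, stGH×2, stGh×2, stgH×2, stgh×2
SsTtGgHH×ssTtGgHh grid (16·16=256): SsTTGGHH=4 SsTTGGHh=4 SsTTGgHH=8 SsTTGgHh=8 SsTTggHH=4 SsTTggHh=4 SsTtGGHH=8 SsTtGGHh=8 SsTtGgHH=16 SsTtGgHh=16 SsTtggHH=8 SsTtggHh=8 SsttGGHH=4 SsttGGHh=4 SsttGgHH=8 SsttGgHh=8 SsttggHH=4 SsttggHh=4 ssTTGGHH=4 ssTTGGHh=4 ssTTGgHH=8 ssTTGgHh=8 ssTTggHH=4 ssTTggHh=4 ssTtGGHH=8 ssTtGGHh=8 ssTtGgHH=16 ssTtGgHh=16 ssTtggHH=8 ssTtggHh=8 ssttGGHH=4 ssttGGHh=4 ssttGgHH=8 ssttGgHh=8 ssttggHH=4 ssttggHh=4
SsTTGgHh hits 8/256; gcd=8; 8÷8/256÷8 = 1/32

P(SsTTGgHh) = 1/32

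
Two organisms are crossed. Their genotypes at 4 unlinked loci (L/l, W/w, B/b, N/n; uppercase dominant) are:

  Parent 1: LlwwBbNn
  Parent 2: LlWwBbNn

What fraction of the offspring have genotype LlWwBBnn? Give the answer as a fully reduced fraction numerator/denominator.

LlwwBbNn gametes: LwBN×2, LwBn×2, LwbN×2, Lwbn×2, lwBN×2, lwBn×2, lwbN×2, lwbn×2
LlWwBbNn gametes: LWBN×1, LWBn×1, LWbN×1, LWbn×1, LwBN×1, LwBn×1, LwbN×1, Lwbn×1, lWBN×1, lWBn×1, lWbN×1, lWbn×1, lwBN×1, lwBn×1, lwbN×1, lwbn×1
LlwwBbNn×LlWwBbNn grid (16·16=256): LLWwBBNN=2 LLWwBBNn=4 LLWwBBnn=2 LLWwBbNN=4 LLWwBbNn=8 LLWwBbnn=4 LLWwbbNN=2 LLWwbbNn=4 LLWwbbnn=2 LLwwBBNN=2 LLwwBBNn=4 LLwwBBnn=2 LLwwBbNN=4 LLwwBbNn=8 LLwwBbnn=4 LLwwbbNN=2 LLwwbbNn=4 LLwwbbnn=2 LlWwBBNN=4 LlWwBBNn=8 LlWwBBnn=4 LlWwBbNN=8 LlWwBbNn=16 LlWwBbnn=8 LlWwbbNN=4 LlWwbbNn=8 LlWwbbnn=4 LlwwBBNN=4 LlwwBBNn=8 LlwwBBnn=4 LlwwBbNN=8 LlwwBbNn=16 LlwwBbnn=8 LlwwbbNN=4 LlwwbbNn=8 Llwwbbnn=4 llWwBBNN=2 llWwBBNn=4 llWwBBnn=2 llWwBbNN=4 llWwBbNn=8 llWwBbnn=4 llWwbbNN=2 llWwbbNn=4 llWwbbnn=2 llwwBBNN=2 llwwBBNn=4 llwwBBnn=2 llwwBbNN=4 llwwBbNn=8 llwwBbnn=4 llwwbbNN=2 llwwbbNn=4 llwwbbnn=2
LlWwBBnn hits 4/256; gcd=4; 4÷4/256÷4 = 1/64

P(LlWwBBnn) = 1/64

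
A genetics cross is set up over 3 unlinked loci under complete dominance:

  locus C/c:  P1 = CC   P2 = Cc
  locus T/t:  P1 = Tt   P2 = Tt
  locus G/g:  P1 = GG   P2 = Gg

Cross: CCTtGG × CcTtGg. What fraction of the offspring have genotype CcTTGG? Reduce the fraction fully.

P(CcTTGG) = 1/16

CCTtGG gametes: CTG×4, CtG×4
CcTtGg gametes: CTG×1, CTg×1, CtG×1, Ctg×1, cTG×1, cTg×1, ctG×1, ctg×1
CCTtGG×CcTtGg grid (8·8=64): CCTTGG=4 CCTTGg=4 CCTtGG=8 CCTtGg=8 CCttGG=4 CCttGg=4 CcTTGG=4 CcTTGg=4 CcTtGG=8 CcTtGg=8 CcttGG=4 CcttGg=4
CcTTGG hits 4/64; gcd=4; 4÷4/64÷4 = 1/16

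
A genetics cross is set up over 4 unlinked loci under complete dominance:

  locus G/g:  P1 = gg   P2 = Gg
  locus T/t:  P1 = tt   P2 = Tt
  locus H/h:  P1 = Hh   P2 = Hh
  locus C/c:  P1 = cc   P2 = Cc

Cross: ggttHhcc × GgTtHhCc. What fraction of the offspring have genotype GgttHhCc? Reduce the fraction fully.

P(GgttHhCc) = 1/16

ggttHhcc gametes: gtHc×8, gthc×8
GgTtHhCc gametes: GTHC×1, GTHc×1, GThC×1, GThc×1, GtHC×1, GtHc×1, GthC×1, Gthc×1, gTHC×1, gTHc×1, gThC×1, gThc×1, gtHC×1, gtHc×1, gthC×1, gthc×1
ggttHhcc×GgTtHhCc grid (16·16=256): GgTtHHCc=8 GgTtHHcc=8 GgTtHhCc=16 GgTtHhcc=16 GgTthhCc=8 GgTthhcc=8 GgttHHCc=8 GgttHHcc=8 GgttHhCc=16 GgttHhcc=16 GgtthhCc=8 Ggtthhcc=8 ggTtHHCc=8 ggTtHHcc=8 ggTtHhCc=16 ggTtHhcc=16 ggTthhCc=8 ggTthhcc=8 ggttHHCc=8 ggttHHcc=8 ggttHhCc=16 ggttHhcc=16 ggtthhCc=8 ggtthhcc=8
GgttHhCc hits 16/256; gcd=16; 16÷16/256÷16 = 1/16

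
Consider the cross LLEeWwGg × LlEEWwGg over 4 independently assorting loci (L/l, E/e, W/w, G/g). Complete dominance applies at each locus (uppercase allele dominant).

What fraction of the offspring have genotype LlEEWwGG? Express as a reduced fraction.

P(LlEEWwGG) = 1/32

LLEeWwGg gametes: LEWG×2, LEWg×2, LEwG×2, LEwg×2, LeWG×2, LeWg×2, LewG×2, Lewg×2
LlEEWwGg gametes: LEWG×2, LEWg×2, LEwG×2, LEwg×2, lEWG×2, lEWg×2, lEwG×2, lEwg×2
LLEeWwGg×LlEEWwGg grid (16·16=256): LLEEWWGG=4 LLEEWWGg=8 LLEEWWgg=4 LLEEWwGG=8 LLEEWwGg=16 LLEEWwgg=8 LLEEwwGG=4 LLEEwwGg=8 LLEEwwgg=4 LLEeWWGG=4 LLEeWWGg=8 LLEeWWgg=4 LLEeWwGG=8 LLEeWwGg=16 LLEeWwgg=8 LLEewwGG=4 LLEewwGg=8 LLEewwgg=4 LlEEWWGG=4 LlEEWWGg=8 LlEEWWgg=4 LlEEWwGG=8 LlEEWwGg=16 LlEEWwgg=8 LlEEwwGG=4 LlEEwwGg=8 LlEEwwgg=4 LlEeWWGG=4 LlEeWWGg=8 LlEeWWgg=4 LlEeWwGG=8 LlEeWwGg=16 LlEeWwgg=8 LlEewwGG=4 LlEewwGg=8 LlEewwgg=4
LlEEWwGG hits 8/256; gcd=8; 8÷8/256÷8 = 1/32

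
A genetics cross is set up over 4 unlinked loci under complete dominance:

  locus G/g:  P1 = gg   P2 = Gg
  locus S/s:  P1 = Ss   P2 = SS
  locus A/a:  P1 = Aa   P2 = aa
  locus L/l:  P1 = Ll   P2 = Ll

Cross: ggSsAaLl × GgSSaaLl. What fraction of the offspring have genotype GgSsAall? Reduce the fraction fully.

P(GgSsAall) = 1/32

ggSsAaLl gametes: gSAL×2, gSAl×2, gSaL×2, gSal×2, gsAL×2, gsAl×2, gsaL×2, gsal×2
GgSSaaLl gametes: GSaL×4, GSal×4, gSaL×4, gSal×4
ggSsAaLl×GgSSaaLl grid (16·16=256): GgSSAaLL=8 GgSSAaLl=16 GgSSAall=8 GgSSaaLL=8 GgSSaaLl=16 GgSSaall=8 GgSsAaLL=8 GgSsAaLl=16 GgSsAall=8 GgSsaaLL=8 GgSsaaLl=16 GgSsaall=8 ggSSAaLL=8 ggSSAaLl=16 ggSSAall=8 ggSSaaLL=8 ggSSaaLl=16 ggSSaall=8 ggSsAaLL=8 ggSsAaLl=16 ggSsAall=8 ggSsaaLL=8 ggSsaaLl=16 ggSsaall=8
GgSsAall hits 8/256; gcd=8; 8÷8/256÷8 = 1/32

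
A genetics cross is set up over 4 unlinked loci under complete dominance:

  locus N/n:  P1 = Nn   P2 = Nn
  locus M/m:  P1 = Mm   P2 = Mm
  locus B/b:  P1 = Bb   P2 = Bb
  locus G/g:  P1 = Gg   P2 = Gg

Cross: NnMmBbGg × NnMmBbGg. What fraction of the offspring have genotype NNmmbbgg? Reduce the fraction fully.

NnMmBbGg gametes: NMBG×1, NMBg×1, NMbG×1, NMbg×1, NmBG×1, NmBg×1, NmbG×1, Nmbg×1, nMBG×1, nMBg×1, nMbG×1, nMbg×1, nmBG×1, nmBg×1, nmbG×1, nmbg×1
NnMmBbGg gametes: NMBG×1, NMBg×1, NMbG×1, NMbg×1, NmBG×1, NmBg×1, NmbG×1, Nmbg×1, nMBG×1, nMBg×1, nMbG×1, nMbg×1, nmBG×1, nmBg×1, nmbG×1, nmbg×1
NnMmBbGg×NnMmBbGg grid (16·16=256): NNMMBBGG=1 NNMMBBGg=2 NNMMBBgg=1 NNMMBbGG=2 NNMMBbGg=4 NNMMBbgg=2 NNMMbbGG=1 NNMMbbGg=2 NNMMbbgg=1 NNMmBBGG=2 NNMmBBGg=4 NNMmBBgg=2 NNMmBbGG=4 NNMmBbGg=8 NNMmBbgg=4 NNMmbbGG=2 NNMmbbGg=4 NNMmbbgg=2 NNmmBBGG=1 NNmmBBGg=2 NNmmBBgg=1 NNmmBbGG=2 NNmmBbGg=4 NNmmBbgg=2 NNmmbbGG=1 NNmmbbGg=2 NNmmbbgg=1 NnMMBBGG=2 NnMMBBGg=4 NnMMBBgg=2 NnMMBbGG=4 NnMMBbGg=8 NnMMBbgg=4 NnMMbbGG=2 NnMMbbGg=4 NnMMbbgg=2 NnMmBBGG=4 NnMmBBGg=8 NnMmBBgg=4 NnMmBbGG=8 NnMmBbGg=16 NnMmBbgg=8 NnMmbbGG=4 NnMmbbGg=8 NnMmbbgg=4 NnmmBBGG=2 NnmmBBGg=4 NnmmBBgg=2 NnmmBbGG=4 NnmmBbGg=8 NnmmBbgg=4 NnmmbbGG=2 NnmmbbGg=4 Nnmmbbgg=2 nnMMBBGG=1 nnMMBBGg=2 nnMMBBgg=1 nnMMBbGG=2 nnMMBbGg=4 nnMMBbgg=2 nnMMbbGG=1 nnMMbbGg=2 nnMMbbgg=1 nnMmBBGG=2 nnMmBBGg=4 nnMmBBgg=2 nnMmBbGG=4 nnMmBbGg=8 nnMmBbgg=4 nnMmbbGG=2 nnMmbbGg=4 nnMmbbgg=2 nnmmBBGG=1 nnmmBBGg=2 nnmmBBgg=1 nnmmBbGG=2 nnmmBbGg=4 nnmmBbgg=2 nnmmbbGG=1 nnmmbbGg=2 nnmmbbgg=1
NNmmbbgg hits 1/256; gcd=1; 1÷1/256÷1 = 1/256

P(NNmmbbgg) = 1/256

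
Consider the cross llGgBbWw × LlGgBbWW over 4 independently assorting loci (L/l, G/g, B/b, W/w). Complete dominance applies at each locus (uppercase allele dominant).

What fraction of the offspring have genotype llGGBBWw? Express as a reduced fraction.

llGgBbWw gametes: lGBW×2, lGBw×2, lGbW×2, lGbw×2, lgBW×2, lgBw×2, lgbW×2, lgbw×2
LlGgBbWW gametes: LGBW×2, LGbW×2, LgBW×2, LgbW×2, lGBW×2, lGbW×2, lgBW×2, lgbW×2
llGgBbWw×LlGgBbWW grid (16·16=256): LlGGBBWW=4 LlGGBBWw=4 LlGGBbWW=8 LlGGBbWw=8 LlGGbbWW=4 LlGGbbWw=4 LlGgBBWW=8 LlGgBBWw=8 LlGgBbWW=16 LlGgBbWw=16 LlGgbbWW=8 LlGgbbWw=8 LlggBBWW=4 LlggBBWw=4 LlggBbWW=8 LlggBbWw=8 LlggbbWW=4 LlggbbWw=4 llGGBBWW=4 llGGBBWw=4 llGGBbWW=8 llGGBbWw=8 llGGbbWW=4 llGGbbWw=4 llGgBBWW=8 llGgBBWw=8 llGgBbWW=16 llGgBbWw=16 llGgbbWW=8 llGgbbWw=8 llggBBWW=4 llggBBWw=4 llggBbWW=8 llggBbWw=8 llggbbWW=4 llggbbWw=4
llGGBBWw hits 4/256; gcd=4; 4÷4/256÷4 = 1/64

P(llGGBBWw) = 1/64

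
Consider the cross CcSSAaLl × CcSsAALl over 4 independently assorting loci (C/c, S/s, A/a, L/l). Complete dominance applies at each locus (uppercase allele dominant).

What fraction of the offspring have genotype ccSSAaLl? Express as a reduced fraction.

P(ccSSAaLl) = 1/32

CcSSAaLl gametes: CSAL×2, CSAl×2, CSaL×2, CSal×2, cSAL×2, cSAl×2, cSaL×2, cSal×2
CcSsAALl gametes: CSAL×2, CSAl×2, CsAL×2, CsAl×2, cSAL×2, cSAl×2, csAL×2, csAl×2
CcSSAaLl×CcSsAALl grid (16·16=256): CCSSAALL=4 CCSSAALl=8 CCSSAAll=4 CCSSAaLL=4 CCSSAaLl=8 CCSSAall=4 CCSsAALL=4 CCSsAALl=8 CCSsAAll=4 CCSsAaLL=4 CCSsAaLl=8 CCSsAall=4 CcSSAALL=8 CcSSAALl=16 CcSSAAll=8 CcSSAaLL=8 CcSSAaLl=16 CcSSAall=8 CcSsAALL=8 CcSsAALl=16 CcSsAAll=8 CcSsAaLL=8 CcSsAaLl=16 CcSsAall=8 ccSSAALL=4 ccSSAALl=8 ccSSAAll=4 ccSSAaLL=4 ccSSAaLl=8 ccSSAall=4 ccSsAALL=4 ccSsAALl=8 ccSsAAll=4 ccSsAaLL=4 ccSsAaLl=8 ccSsAall=4
ccSSAaLl hits 8/256; gcd=8; 8÷8/256÷8 = 1/32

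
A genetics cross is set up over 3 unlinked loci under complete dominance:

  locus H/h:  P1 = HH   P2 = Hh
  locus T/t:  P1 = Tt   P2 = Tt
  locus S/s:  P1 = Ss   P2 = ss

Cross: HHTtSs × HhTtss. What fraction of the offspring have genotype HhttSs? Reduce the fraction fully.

P(HhttSs) = 1/16

HHTtSs gametes: HTS×2, HTs×2, HtS×2, Hts×2
HhTtss gametes: HTs×2, Hts×2, hTs×2, hts×2
HHTtSs×HhTtss grid (8·8=64): HHTTSs=4 HHTTss=4 HHTtSs=8 HHTtss=8 HHttSs=4 HHttss=4 HhTTSs=4 HhTTss=4 HhTtSs=8 HhTtss=8 HhttSs=4 Hhttss=4
HhttSs hits 4/64; gcd=4; 4÷4/64÷4 = 1/16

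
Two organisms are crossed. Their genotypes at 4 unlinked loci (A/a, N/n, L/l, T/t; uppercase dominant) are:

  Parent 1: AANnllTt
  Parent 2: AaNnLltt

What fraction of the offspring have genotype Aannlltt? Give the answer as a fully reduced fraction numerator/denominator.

P(Aannlltt) = 1/32

AANnllTt gametes: ANlT×4, ANlt×4, AnlT×4, Anlt×4
AaNnLltt gametes: ANLt×2, ANlt×2, AnLt×2, Anlt×2, aNLt×2, aNlt×2, anLt×2, anlt×2
AANnllTt×AaNnLltt grid (16·16=256): AANNLlTt=8 AANNLltt=8 AANNllTt=8 AANNlltt=8 AANnLlTt=16 AANnLltt=16 AANnllTt=16 AANnlltt=16 AAnnLlTt=8 AAnnLltt=8 AAnnllTt=8 AAnnlltt=8 AaNNLlTt=8 AaNNLltt=8 AaNNllTt=8 AaNNlltt=8 AaNnLlTt=16 AaNnLltt=16 AaNnllTt=16 AaNnlltt=16 AannLlTt=8 AannLltt=8 AannllTt=8 Aannlltt=8
Aannlltt hits 8/256; gcd=8; 8÷8/256÷8 = 1/32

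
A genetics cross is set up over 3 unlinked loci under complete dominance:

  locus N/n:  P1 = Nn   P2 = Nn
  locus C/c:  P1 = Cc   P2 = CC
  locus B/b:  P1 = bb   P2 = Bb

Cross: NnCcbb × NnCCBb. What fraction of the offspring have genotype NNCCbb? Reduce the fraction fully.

NnCcbb gametes: NCb×2, Ncb×2, nCb×2, ncb×2
NnCCBb gametes: NCB×2, NCb×2, nCB×2, nCb×2
NnCcbb×NnCCBb grid (8·8=64): NNCCBb=4 NNCCbb=4 NNCcBb=4 NNCcbb=4 NnCCBb=8 NnCCbb=8 NnCcBb=8 NnCcbb=8 nnCCBb=4 nnCCbb=4 nnCcBb=4 nnCcbb=4
NNCCbb hits 4/64; gcd=4; 4÷4/64÷4 = 1/16

P(NNCCbb) = 1/16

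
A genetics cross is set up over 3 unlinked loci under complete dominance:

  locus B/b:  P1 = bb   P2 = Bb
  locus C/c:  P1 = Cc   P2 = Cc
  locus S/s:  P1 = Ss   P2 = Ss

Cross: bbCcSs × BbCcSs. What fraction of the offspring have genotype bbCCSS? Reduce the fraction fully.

bbCcSs gametes: bCS×2, bCs×2, bcS×2, bcs×2
BbCcSs gametes: BCS×1, BCs×1, BcS×1, Bcs×1, bCS×1, bCs×1, bcS×1, bcs×1
bbCcSs×BbCcSs grid (8·8=64): BbCCSS=2 BbCCSs=4 BbCCss=2 BbCcSS=4 BbCcSs=8 BbCcss=4 BbccSS=2 BbccSs=4 Bbccss=2 bbCCSS=2 bbCCSs=4 bbCCss=2 bbCcSS=4 bbCcSs=8 bbCcss=4 bbccSS=2 bbccSs=4 bbccss=2
bbCCSS hits 2/64; gcd=2; 2÷2/64÷2 = 1/32

P(bbCCSS) = 1/32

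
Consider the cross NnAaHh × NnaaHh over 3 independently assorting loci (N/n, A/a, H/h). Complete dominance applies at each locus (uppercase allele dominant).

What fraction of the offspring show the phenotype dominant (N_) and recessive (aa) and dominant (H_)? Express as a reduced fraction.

P(N_ aa H_) = 9/32

NnAaHh gametes: NAH×1, NAh×1, NaH×1, Nah×1, nAH×1, nAh×1, naH×1, nah×1
NnaaHh gametes: NaH×2, Nah×2, naH×2, nah×2
NnAaHh×NnaaHh grid (8·8=64): NNAaHH=2 NNAaHh=4 NNAahh=2 NNaaHH=2 NNaaHh=4 NNaahh=2 NnAaHH=4 NnAaHh=8 NnAahh=4 NnaaHH=4 NnaaHh=8 Nnaahh=4 nnAaHH=2 nnAaHh=4 nnAahh=2 nnaaHH=2 nnaaHh=4 nnaahh=2
N_ aa H_ hits 18/64; gcd=2; 18÷2/64÷2 = 9/32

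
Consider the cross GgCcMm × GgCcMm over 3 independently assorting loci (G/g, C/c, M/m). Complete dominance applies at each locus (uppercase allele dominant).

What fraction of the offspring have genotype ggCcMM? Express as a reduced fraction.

GgCcMm gametes: GCM×1, GCm×1, GcM×1, Gcm×1, gCM×1, gCm×1, gcM×1, gcm×1
GgCcMm gametes: GCM×1, GCm×1, GcM×1, Gcm×1, gCM×1, gCm×1, gcM×1, gcm×1
GgCcMm×GgCcMm grid (8·8=64): GGCCMM=1 GGCCMm=2 GGCCmm=1 GGCcMM=2 GGCcMm=4 GGCcmm=2 GGccMM=1 GGccMm=2 GGccmm=1 GgCCMM=2 GgCCMm=4 GgCCmm=2 GgCcMM=4 GgCcMm=8 GgCcmm=4 GgccMM=2 GgccMm=4 Ggccmm=2 ggCCMM=1 ggCCMm=2 ggCCmm=1 ggCcMM=2 ggCcMm=4 ggCcmm=2 ggccMM=1 ggccMm=2 ggccmm=1
ggCcMM hits 2/64; gcd=2; 2÷2/64÷2 = 1/32

P(ggCcMM) = 1/32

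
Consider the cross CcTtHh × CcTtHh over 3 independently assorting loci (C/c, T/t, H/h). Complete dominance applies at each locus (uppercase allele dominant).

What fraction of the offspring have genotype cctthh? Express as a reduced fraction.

CcTtHh gametes: CTH×1, CTh×1, CtH×1, Cth×1, cTH×1, cTh×1, ctH×1, cth×1
CcTtHh gametes: CTH×1, CTh×1, CtH×1, Cth×1, cTH×1, cTh×1, ctH×1, cth×1
CcTtHh×CcTtHh grid (8·8=64): CCTTHH=1 CCTTHh=2 CCTThh=1 CCTtHH=2 CCTtHh=4 CCTthh=2 CCttHH=1 CCttHh=2 CCtthh=1 CcTTHH=2 CcTTHh=4 CcTThh=2 CcTtHH=4 CcTtHh=8 CcTthh=4 CcttHH=2 CcttHh=4 Cctthh=2 ccTTHH=1 ccTTHh=2 ccTThh=1 ccTtHH=2 ccTtHh=4 ccTthh=2 ccttHH=1 ccttHh=2 cctthh=1
cctthh hits 1/64; gcd=1; 1÷1/64÷1 = 1/64

P(cctthh) = 1/64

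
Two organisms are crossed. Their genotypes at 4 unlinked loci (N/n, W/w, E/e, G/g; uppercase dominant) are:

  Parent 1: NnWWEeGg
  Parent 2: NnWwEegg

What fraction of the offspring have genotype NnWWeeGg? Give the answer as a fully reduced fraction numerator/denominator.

P(NnWWeeGg) = 1/32

NnWWEeGg gametes: NWEG×2, NWEg×2, NWeG×2, NWeg×2, nWEG×2, nWEg×2, nWeG×2, nWeg×2
NnWwEegg gametes: NWEg×2, NWeg×2, NwEg×2, Nweg×2, nWEg×2, nWeg×2, nwEg×2, nweg×2
NnWWEeGg×NnWwEegg grid (16·16=256): NNWWEEGg=4 NNWWEEgg=4 NNWWEeGg=8 NNWWEegg=8 NNWWeeGg=4 NNWWeegg=4 NNWwEEGg=4 NNWwEEgg=4 NNWwEeGg=8 NNWwEegg=8 NNWweeGg=4 NNWweegg=4 NnWWEEGg=8 NnWWEEgg=8 NnWWEeGg=16 NnWWEegg=16 NnWWeeGg=8 NnWWeegg=8 NnWwEEGg=8 NnWwEEgg=8 NnWwEeGg=16 NnWwEegg=16 NnWweeGg=8 NnWweegg=8 nnWWEEGg=4 nnWWEEgg=4 nnWWEeGg=8 nnWWEegg=8 nnWWeeGg=4 nnWWeegg=4 nnWwEEGg=4 nnWwEEgg=4 nnWwEeGg=8 nnWwEegg=8 nnWweeGg=4 nnWweegg=4
NnWWeeGg hits 8/256; gcd=8; 8÷8/256÷8 = 1/32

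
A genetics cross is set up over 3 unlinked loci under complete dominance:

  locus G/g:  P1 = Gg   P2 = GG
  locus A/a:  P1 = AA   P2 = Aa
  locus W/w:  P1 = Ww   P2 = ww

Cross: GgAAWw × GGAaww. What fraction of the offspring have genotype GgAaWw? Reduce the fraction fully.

P(GgAaWw) = 1/8

GgAAWw gametes: GAW×2, GAw×2, gAW×2, gAw×2
GGAaww gametes: GAw×4, Gaw×4
GgAAWw×GGAaww grid (8·8=64): GGAAWw=8 GGAAww=8 GGAaWw=8 GGAaww=8 GgAAWw=8 GgAAww=8 GgAaWw=8 GgAaww=8
GgAaWw hits 8/64; gcd=8; 8÷8/64÷8 = 1/8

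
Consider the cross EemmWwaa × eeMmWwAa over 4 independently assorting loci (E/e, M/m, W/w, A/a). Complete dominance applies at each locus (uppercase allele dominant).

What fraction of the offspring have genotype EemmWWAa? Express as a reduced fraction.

EemmWwaa gametes: EmWa×4, Emwa×4, emWa×4, emwa×4
eeMmWwAa gametes: eMWA×2, eMWa×2, eMwA×2, eMwa×2, emWA×2, emWa×2, emwA×2, emwa×2
EemmWwaa×eeMmWwAa grid (16·16=256): EeMmWWAa=8 EeMmWWaa=8 EeMmWwAa=16 EeMmWwaa=16 EeMmwwAa=8 EeMmwwaa=8 EemmWWAa=8 EemmWWaa=8 EemmWwAa=16 EemmWwaa=16 EemmwwAa=8 Eemmwwaa=8 eeMmWWAa=8 eeMmWWaa=8 eeMmWwAa=16 eeMmWwaa=16 eeMmwwAa=8 eeMmwwaa=8 eemmWWAa=8 eemmWWaa=8 eemmWwAa=16 eemmWwaa=16 eemmwwAa=8 eemmwwaa=8
EemmWWAa hits 8/256; gcd=8; 8÷8/256÷8 = 1/32

P(EemmWWAa) = 1/32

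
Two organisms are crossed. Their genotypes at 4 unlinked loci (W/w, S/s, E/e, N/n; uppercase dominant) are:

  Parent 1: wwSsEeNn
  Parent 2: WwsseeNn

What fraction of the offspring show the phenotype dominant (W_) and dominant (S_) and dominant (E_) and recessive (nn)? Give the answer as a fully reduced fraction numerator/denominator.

wwSsEeNn gametes: wSEN×2, wSEn×2, wSeN×2, wSen×2, wsEN×2, wsEn×2, wseN×2, wsen×2
WwsseeNn gametes: WseN×4, Wsen×4, wseN×4, wsen×4
wwSsEeNn×WwsseeNn grid (16·16=256): WwSsEeNN=8 WwSsEeNn=16 WwSsEenn=8 WwSseeNN=8 WwSseeNn=16 WwSseenn=8 WwssEeNN=8 WwssEeNn=16 WwssEenn=8 WwsseeNN=8 WwsseeNn=16 Wwsseenn=8 wwSsEeNN=8 wwSsEeNn=16 wwSsEenn=8 wwSseeNN=8 wwSseeNn=16 wwSseenn=8 wwssEeNN=8 wwssEeNn=16 wwssEenn=8 wwsseeNN=8 wwsseeNn=16 wwsseenn=8
W_ S_ E_ nn hits 8/256; gcd=8; 8÷8/256÷8 = 1/32

P(W_ S_ E_ nn) = 1/32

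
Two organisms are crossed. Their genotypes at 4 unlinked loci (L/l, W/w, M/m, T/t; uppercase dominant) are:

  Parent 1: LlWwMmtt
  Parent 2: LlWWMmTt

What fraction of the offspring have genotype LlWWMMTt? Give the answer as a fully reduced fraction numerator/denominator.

P(LlWWMMTt) = 1/32

LlWwMmtt gametes: LWMt×2, LWmt×2, LwMt×2, Lwmt×2, lWMt×2, lWmt×2, lwMt×2, lwmt×2
LlWWMmTt gametes: LWMT×2, LWMt×2, LWmT×2, LWmt×2, lWMT×2, lWMt×2, lWmT×2, lWmt×2
LlWwMmtt×LlWWMmTt grid (16·16=256): LLWWMMTt=4 LLWWMMtt=4 LLWWMmTt=8 LLWWMmtt=8 LLWWmmTt=4 LLWWmmtt=4 LLWwMMTt=4 LLWwMMtt=4 LLWwMmTt=8 LLWwMmtt=8 LLWwmmTt=4 LLWwmmtt=4 LlWWMMTt=8 LlWWMMtt=8 LlWWMmTt=16 LlWWMmtt=16 LlWWmmTt=8 LlWWmmtt=8 LlWwMMTt=8 LlWwMMtt=8 LlWwMmTt=16 LlWwMmtt=16 LlWwmmTt=8 LlWwmmtt=8 llWWMMTt=4 llWWMMtt=4 llWWMmTt=8 llWWMmtt=8 llWWmmTt=4 llWWmmtt=4 llWwMMTt=4 llWwMMtt=4 llWwMmTt=8 llWwMmtt=8 llWwmmTt=4 llWwmmtt=4
LlWWMMTt hits 8/256; gcd=8; 8÷8/256÷8 = 1/32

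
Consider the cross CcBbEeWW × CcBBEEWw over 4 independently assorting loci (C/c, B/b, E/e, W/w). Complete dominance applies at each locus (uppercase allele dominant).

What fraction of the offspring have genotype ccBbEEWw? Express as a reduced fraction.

P(ccBbEEWw) = 1/32

CcBbEeWW gametes: CBEW×2, CBeW×2, CbEW×2, CbeW×2, cBEW×2, cBeW×2, cbEW×2, cbeW×2
CcBBEEWw gametes: CBEW×4, CBEw×4, cBEW×4, cBEw×4
CcBbEeWW×CcBBEEWw grid (16·16=256): CCBBEEWW=8 CCBBEEWw=8 CCBBEeWW=8 CCBBEeWw=8 CCBbEEWW=8 CCBbEEWw=8 CCBbEeWW=8 CCBbEeWw=8 CcBBEEWW=16 CcBBEEWw=16 CcBBEeWW=16 CcBBEeWw=16 CcBbEEWW=16 CcBbEEWw=16 CcBbEeWW=16 CcBbEeWw=16 ccBBEEWW=8 ccBBEEWw=8 ccBBEeWW=8 ccBBEeWw=8 ccBbEEWW=8 ccBbEEWw=8 ccBbEeWW=8 ccBbEeWw=8
ccBbEEWw hits 8/256; gcd=8; 8÷8/256÷8 = 1/32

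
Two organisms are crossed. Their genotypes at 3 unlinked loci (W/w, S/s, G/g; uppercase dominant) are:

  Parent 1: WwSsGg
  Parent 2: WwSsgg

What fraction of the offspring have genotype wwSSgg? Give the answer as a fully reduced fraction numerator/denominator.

WwSsGg gametes: WSG×1, WSg×1, WsG×1, Wsg×1, wSG×1, wSg×1, wsG×1, wsg×1
WwSsgg gametes: WSg×2, Wsg×2, wSg×2, wsg×2
WwSsGg×WwSsgg grid (8·8=64): WWSSGg=2 WWSSgg=2 WWSsGg=4 WWSsgg=4 WWssGg=2 WWssgg=2 WwSSGg=4 WwSSgg=4 WwSsGg=8 WwSsgg=8 WwssGg=4 Wwssgg=4 wwSSGg=2 wwSSgg=2 wwSsGg=4 wwSsgg=4 wwssGg=2 wwssgg=2
wwSSgg hits 2/64; gcd=2; 2÷2/64÷2 = 1/32

P(wwSSgg) = 1/32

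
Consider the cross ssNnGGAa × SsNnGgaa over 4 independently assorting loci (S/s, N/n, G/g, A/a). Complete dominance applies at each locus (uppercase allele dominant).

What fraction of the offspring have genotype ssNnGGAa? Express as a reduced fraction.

P(ssNnGGAa) = 1/16

ssNnGGAa gametes: sNGA×4, sNGa×4, snGA×4, snGa×4
SsNnGgaa gametes: SNGa×2, SNga×2, SnGa×2, Snga×2, sNGa×2, sNga×2, snGa×2, snga×2
ssNnGGAa×SsNnGgaa grid (16·16=256): SsNNGGAa=8 SsNNGGaa=8 SsNNGgAa=8 SsNNGgaa=8 SsNnGGAa=16 SsNnGGaa=16 SsNnGgAa=16 SsNnGgaa=16 SsnnGGAa=8 SsnnGGaa=8 SsnnGgAa=8 SsnnGgaa=8 ssNNGGAa=8 ssNNGGaa=8 ssNNGgAa=8 ssNNGgaa=8 ssNnGGAa=16 ssNnGGaa=16 ssNnGgAa=16 ssNnGgaa=16 ssnnGGAa=8 ssnnGGaa=8 ssnnGgAa=8 ssnnGgaa=8
ssNnGGAa hits 16/256; gcd=16; 16÷16/256÷16 = 1/16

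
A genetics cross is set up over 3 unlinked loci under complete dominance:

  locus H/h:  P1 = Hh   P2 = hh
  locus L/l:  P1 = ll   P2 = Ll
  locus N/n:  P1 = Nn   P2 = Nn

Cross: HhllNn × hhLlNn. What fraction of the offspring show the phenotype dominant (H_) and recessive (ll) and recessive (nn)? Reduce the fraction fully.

HhllNn gametes: HlN×2, Hln×2, hlN×2, hln×2
hhLlNn gametes: hLN×2, hLn×2, hlN×2, hln×2
HhllNn×hhLlNn grid (8·8=64): HhLlNN=4 HhLlNn=8 HhLlnn=4 HhllNN=4 HhllNn=8 Hhllnn=4 hhLlNN=4 hhLlNn=8 hhLlnn=4 hhllNN=4 hhllNn=8 hhllnn=4
H_ ll nn hits 4/64; gcd=4; 4÷4/64÷4 = 1/16

P(H_ ll nn) = 1/16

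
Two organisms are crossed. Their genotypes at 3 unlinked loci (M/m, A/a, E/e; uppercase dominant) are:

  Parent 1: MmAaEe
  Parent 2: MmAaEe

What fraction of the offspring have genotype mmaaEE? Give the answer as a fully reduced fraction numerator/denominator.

MmAaEe gametes: MAE×1, MAe×1, MaE×1, Mae×1, mAE×1, mAe×1, maE×1, mae×1
MmAaEe gametes: MAE×1, MAe×1, MaE×1, Mae×1, mAE×1, mAe×1, maE×1, mae×1
MmAaEe×MmAaEe grid (8·8=64): MMAAEE=1 MMAAEe=2 MMAAee=1 MMAaEE=2 MMAaEe=4 MMAaee=2 MMaaEE=1 MMaaEe=2 MMaaee=1 MmAAEE=2 MmAAEe=4 MmAAee=2 MmAaEE=4 MmAaEe=8 MmAaee=4 MmaaEE=2 MmaaEe=4 Mmaaee=2 mmAAEE=1 mmAAEe=2 mmAAee=1 mmAaEE=2 mmAaEe=4 mmAaee=2 mmaaEE=1 mmaaEe=2 mmaaee=1
mmaaEE hits 1/64; gcd=1; 1÷1/64÷1 = 1/64

P(mmaaEE) = 1/64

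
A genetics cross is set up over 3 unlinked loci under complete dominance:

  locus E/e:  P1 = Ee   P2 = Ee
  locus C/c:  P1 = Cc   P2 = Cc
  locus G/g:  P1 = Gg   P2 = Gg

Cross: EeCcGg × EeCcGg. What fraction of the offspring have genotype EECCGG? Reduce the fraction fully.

P(EECCGG) = 1/64

EeCcGg gametes: ECG×1, ECg×1, EcG×1, Ecg×1, eCG×1, eCg×1, ecG×1, ecg×1
EeCcGg gametes: ECG×1, ECg×1, EcG×1, Ecg×1, eCG×1, eCg×1, ecG×1, ecg×1
EeCcGg×EeCcGg grid (8·8=64): EECCGG=1 EECCGg=2 EECCgg=1 EECcGG=2 EECcGg=4 EECcgg=2 EEccGG=1 EEccGg=2 EEccgg=1 EeCCGG=2 EeCCGg=4 EeCCgg=2 EeCcGG=4 EeCcGg=8 EeCcgg=4 EeccGG=2 EeccGg=4 Eeccgg=2 eeCCGG=1 eeCCGg=2 eeCCgg=1 eeCcGG=2 eeCcGg=4 eeCcgg=2 eeccGG=1 eeccGg=2 eeccgg=1
EECCGG hits 1/64; gcd=1; 1÷1/64÷1 = 1/64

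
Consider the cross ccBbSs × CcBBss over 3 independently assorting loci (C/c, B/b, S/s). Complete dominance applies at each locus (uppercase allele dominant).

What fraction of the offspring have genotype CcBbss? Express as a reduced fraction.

ccBbSs gametes: cBS×2, cBs×2, cbS×2, cbs×2
CcBBss gametes: CBs×4, cBs×4
ccBbSs×CcBBss grid (8·8=64): CcBBSs=8 CcBBss=8 CcBbSs=8 CcBbss=8 ccBBSs=8 ccBBss=8 ccBbSs=8 ccBbss=8
CcBbss hits 8/64; gcd=8; 8÷8/64÷8 = 1/8

P(CcBbss) = 1/8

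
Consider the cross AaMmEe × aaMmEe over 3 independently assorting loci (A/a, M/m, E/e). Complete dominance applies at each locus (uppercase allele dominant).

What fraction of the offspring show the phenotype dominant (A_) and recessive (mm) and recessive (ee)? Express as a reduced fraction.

AaMmEe gametes: AME×1, AMe×1, AmE×1, Ame×1, aME×1, aMe×1, amE×1, ame×1
aaMmEe gametes: aME×2, aMe×2, amE×2, ame×2
AaMmEe×aaMmEe grid (8·8=64): AaMMEE=2 AaMMEe=4 AaMMee=2 AaMmEE=4 AaMmEe=8 AaMmee=4 AammEE=2 AammEe=4 Aammee=2 aaMMEE=2 aaMMEe=4 aaMMee=2 aaMmEE=4 aaMmEe=8 aaMmee=4 aammEE=2 aammEe=4 aammee=2
A_ mm ee hits 2/64; gcd=2; 2÷2/64÷2 = 1/32

P(A_ mm ee) = 1/32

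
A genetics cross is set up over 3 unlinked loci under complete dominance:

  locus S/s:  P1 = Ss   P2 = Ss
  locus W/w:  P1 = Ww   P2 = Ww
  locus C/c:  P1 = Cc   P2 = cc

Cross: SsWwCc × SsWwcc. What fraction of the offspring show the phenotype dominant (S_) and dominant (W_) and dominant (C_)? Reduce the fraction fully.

SsWwCc gametes: SWC×1, SWc×1, SwC×1, Swc×1, sWC×1, sWc×1, swC×1, swc×1
SsWwcc gametes: SWc×2, Swc×2, sWc×2, swc×2
SsWwCc×SsWwcc grid (8·8=64): SSWWCc=2 SSWWcc=2 SSWwCc=4 SSWwcc=4 SSwwCc=2 SSwwcc=2 SsWWCc=4 SsWWcc=4 SsWwCc=8 SsWwcc=8 SswwCc=4 Sswwcc=4 ssWWCc=2 ssWWcc=2 ssWwCc=4 ssWwcc=4 sswwCc=2 sswwcc=2
S_ W_ C_ hits 18/64; gcd=2; 18÷2/64÷2 = 9/32

P(S_ W_ C_) = 9/32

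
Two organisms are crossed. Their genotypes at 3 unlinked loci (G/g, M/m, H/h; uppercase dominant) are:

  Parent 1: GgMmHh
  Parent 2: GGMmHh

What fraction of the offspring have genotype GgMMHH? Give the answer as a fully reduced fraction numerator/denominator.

P(GgMMHH) = 1/32

GgMmHh gametes: GMH×1, GMh×1, GmH×1, Gmh×1, gMH×1, gMh×1, gmH×1, gmh×1
GGMmHh gametes: GMH×2, GMh×2, GmH×2, Gmh×2
GgMmHh×GGMmHh grid (8·8=64): GGMMHH=2 GGMMHh=4 GGMMhh=2 GGMmHH=4 GGMmHh=8 GGMmhh=4 GGmmHH=2 GGmmHh=4 GGmmhh=2 GgMMHH=2 GgMMHh=4 GgMMhh=2 GgMmHH=4 GgMmHh=8 GgMmhh=4 GgmmHH=2 GgmmHh=4 Ggmmhh=2
GgMMHH hits 2/64; gcd=2; 2÷2/64÷2 = 1/32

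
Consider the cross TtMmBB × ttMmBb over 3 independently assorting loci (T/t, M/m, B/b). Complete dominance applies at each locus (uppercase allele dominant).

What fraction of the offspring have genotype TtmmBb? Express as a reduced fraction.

P(TtmmBb) = 1/16

TtMmBB gametes: TMB×2, TmB×2, tMB×2, tmB×2
ttMmBb gametes: tMB×2, tMb×2, tmB×2, tmb×2
TtMmBB×ttMmBb grid (8·8=64): TtMMBB=4 TtMMBb=4 TtMmBB=8 TtMmBb=8 TtmmBB=4 TtmmBb=4 ttMMBB=4 ttMMBb=4 ttMmBB=8 ttMmBb=8 ttmmBB=4 ttmmBb=4
TtmmBb hits 4/64; gcd=4; 4÷4/64÷4 = 1/16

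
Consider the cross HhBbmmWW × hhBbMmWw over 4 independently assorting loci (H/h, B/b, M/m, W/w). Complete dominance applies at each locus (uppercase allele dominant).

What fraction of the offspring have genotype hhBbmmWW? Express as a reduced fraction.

HhBbmmWW gametes: HBmW×4, HbmW×4, hBmW×4, hbmW×4
hhBbMmWw gametes: hBMW×2, hBMw×2, hBmW×2, hBmw×2, hbMW×2, hbMw×2, hbmW×2, hbmw×2
HhBbmmWW×hhBbMmWw grid (16·16=256): HhBBMmWW=8 HhBBMmWw=8 HhBBmmWW=8 HhBBmmWw=8 HhBbMmWW=16 HhBbMmWw=16 HhBbmmWW=16 HhBbmmWw=16 HhbbMmWW=8 HhbbMmWw=8 HhbbmmWW=8 HhbbmmWw=8 hhBBMmWW=8 hhBBMmWw=8 hhBBmmWW=8 hhBBmmWw=8 hhBbMmWW=16 hhBbMmWw=16 hhBbmmWW=16 hhBbmmWw=16 hhbbMmWW=8 hhbbMmWw=8 hhbbmmWW=8 hhbbmmWw=8
hhBbmmWW hits 16/256; gcd=16; 16÷16/256÷16 = 1/16

P(hhBbmmWW) = 1/16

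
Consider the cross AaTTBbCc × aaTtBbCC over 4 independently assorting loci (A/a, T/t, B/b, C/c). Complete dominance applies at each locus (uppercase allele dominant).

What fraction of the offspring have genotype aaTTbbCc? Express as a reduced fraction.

P(aaTTbbCc) = 1/32

AaTTBbCc gametes: ATBC×2, ATBc×2, ATbC×2, ATbc×2, aTBC×2, aTBc×2, aTbC×2, aTbc×2
aaTtBbCC gametes: aTBC×4, aTbC×4, atBC×4, atbC×4
AaTTBbCc×aaTtBbCC grid (16·16=256): AaTTBBCC=8 AaTTBBCc=8 AaTTBbCC=16 AaTTBbCc=16 AaTTbbCC=8 AaTTbbCc=8 AaTtBBCC=8 AaTtBBCc=8 AaTtBbCC=16 AaTtBbCc=16 AaTtbbCC=8 AaTtbbCc=8 aaTTBBCC=8 aaTTBBCc=8 aaTTBbCC=16 aaTTBbCc=16 aaTTbbCC=8 aaTTbbCc=8 aaTtBBCC=8 aaTtBBCc=8 aaTtBbCC=16 aaTtBbCc=16 aaTtbbCC=8 aaTtbbCc=8
aaTTbbCc hits 8/256; gcd=8; 8÷8/256÷8 = 1/32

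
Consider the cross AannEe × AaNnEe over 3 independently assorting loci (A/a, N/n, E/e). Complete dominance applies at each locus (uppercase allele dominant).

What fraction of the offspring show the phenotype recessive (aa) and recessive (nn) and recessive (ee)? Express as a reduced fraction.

P(aa nn ee) = 1/32

AannEe gametes: AnE×2, Ane×2, anE×2, ane×2
AaNnEe gametes: ANE×1, ANe×1, AnE×1, Ane×1, aNE×1, aNe×1, anE×1, ane×1
AannEe×AaNnEe grid (8·8=64): AANnEE=2 AANnEe=4 AANnee=2 AAnnEE=2 AAnnEe=4 AAnnee=2 AaNnEE=4 AaNnEe=8 AaNnee=4 AannEE=4 AannEe=8 Aannee=4 aaNnEE=2 aaNnEe=4 aaNnee=2 aannEE=2 aannEe=4 aannee=2
aa nn ee hits 2/64; gcd=2; 2÷2/64÷2 = 1/32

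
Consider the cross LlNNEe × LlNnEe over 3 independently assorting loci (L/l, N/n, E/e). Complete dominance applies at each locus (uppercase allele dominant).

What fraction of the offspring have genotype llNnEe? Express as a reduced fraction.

LlNNEe gametes: LNE×2, LNe×2, lNE×2, lNe×2
LlNnEe gametes: LNE×1, LNe×1, LnE×1, Lne×1, lNE×1, lNe×1, lnE×1, lne×1
LlNNEe×LlNnEe grid (8·8=64): LLNNEE=2 LLNNEe=4 LLNNee=2 LLNnEE=2 LLNnEe=4 LLNnee=2 LlNNEE=4 LlNNEe=8 LlNNee=4 LlNnEE=4 LlNnEe=8 LlNnee=4 llNNEE=2 llNNEe=4 llNNee=2 llNnEE=2 llNnEe=4 llNnee=2
llNnEe hits 4/64; gcd=4; 4÷4/64÷4 = 1/16

P(llNnEe) = 1/16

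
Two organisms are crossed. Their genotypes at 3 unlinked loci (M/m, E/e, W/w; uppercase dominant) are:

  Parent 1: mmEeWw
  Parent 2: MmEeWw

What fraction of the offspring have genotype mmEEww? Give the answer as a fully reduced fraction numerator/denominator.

P(mmEEww) = 1/32

mmEeWw gametes: mEW×2, mEw×2, meW×2, mew×2
MmEeWw gametes: MEW×1, MEw×1, MeW×1, Mew×1, mEW×1, mEw×1, meW×1, mew×1
mmEeWw×MmEeWw grid (8·8=64): MmEEWW=2 MmEEWw=4 MmEEww=2 MmEeWW=4 MmEeWw=8 MmEeww=4 MmeeWW=2 MmeeWw=4 Mmeeww=2 mmEEWW=2 mmEEWw=4 mmEEww=2 mmEeWW=4 mmEeWw=8 mmEeww=4 mmeeWW=2 mmeeWw=4 mmeeww=2
mmEEww hits 2/64; gcd=2; 2÷2/64÷2 = 1/32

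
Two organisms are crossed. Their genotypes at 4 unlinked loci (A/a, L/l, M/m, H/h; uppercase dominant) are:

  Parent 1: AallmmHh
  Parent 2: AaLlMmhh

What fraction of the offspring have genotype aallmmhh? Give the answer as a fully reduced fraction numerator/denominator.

P(aallmmhh) = 1/32

AallmmHh gametes: AlmH×4, Almh×4, almH×4, almh×4
AaLlMmhh gametes: ALMh×2, ALmh×2, AlMh×2, Almh×2, aLMh×2, aLmh×2, alMh×2, almh×2
AallmmHh×AaLlMmhh grid (16·16=256): AALlMmHh=8 AALlMmhh=8 AALlmmHh=8 AALlmmhh=8 AAllMmHh=8 AAllMmhh=8 AAllmmHh=8 AAllmmhh=8 AaLlMmHh=16 AaLlMmhh=16 AaLlmmHh=16 AaLlmmhh=16 AallMmHh=16 AallMmhh=16 AallmmHh=16 Aallmmhh=16 aaLlMmHh=8 aaLlMmhh=8 aaLlmmHh=8 aaLlmmhh=8 aallMmHh=8 aallMmhh=8 aallmmHh=8 aallmmhh=8
aallmmhh hits 8/256; gcd=8; 8÷8/256÷8 = 1/32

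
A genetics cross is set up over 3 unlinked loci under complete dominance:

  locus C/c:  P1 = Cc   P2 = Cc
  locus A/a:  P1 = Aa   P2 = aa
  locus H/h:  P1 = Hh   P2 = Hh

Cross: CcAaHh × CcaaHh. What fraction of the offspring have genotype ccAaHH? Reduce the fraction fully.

P(ccAaHH) = 1/32

CcAaHh gametes: CAH×1, CAh×1, CaH×1, Cah×1, cAH×1, cAh×1, caH×1, cah×1
CcaaHh gametes: CaH×2, Cah×2, caH×2, cah×2
CcAaHh×CcaaHh grid (8·8=64): CCAaHH=2 CCAaHh=4 CCAahh=2 CCaaHH=2 CCaaHh=4 CCaahh=2 CcAaHH=4 CcAaHh=8 CcAahh=4 CcaaHH=4 CcaaHh=8 Ccaahh=4 ccAaHH=2 ccAaHh=4 ccAahh=2 ccaaHH=2 ccaaHh=4 ccaahh=2
ccAaHH hits 2/64; gcd=2; 2÷2/64÷2 = 1/32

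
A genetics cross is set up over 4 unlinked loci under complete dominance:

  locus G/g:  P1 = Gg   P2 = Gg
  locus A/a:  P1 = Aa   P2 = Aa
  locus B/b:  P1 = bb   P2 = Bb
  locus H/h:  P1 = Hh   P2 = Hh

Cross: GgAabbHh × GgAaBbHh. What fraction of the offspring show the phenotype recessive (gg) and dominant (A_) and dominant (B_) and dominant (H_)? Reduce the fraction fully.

GgAabbHh gametes: GAbH×2, GAbh×2, GabH×2, Gabh×2, gAbH×2, gAbh×2, gabH×2, gabh×2
GgAaBbHh gametes: GABH×1, GABh×1, GAbH×1, GAbh×1, GaBH×1, GaBh×1, GabH×1, Gabh×1, gABH×1, gABh×1, gAbH×1, gAbh×1, gaBH×1, gaBh×1, gabH×1, gabh×1
GgAabbHh×GgAaBbHh grid (16·16=256): GGAABbHH=2 GGAABbHh=4 GGAABbhh=2 GGAAbbHH=2 GGAAbbHh=4 GGAAbbhh=2 GGAaBbHH=4 GGAaBbHh=8 GGAaBbhh=4 GGAabbHH=4 GGAabbHh=8 GGAabbhh=4 GGaaBbHH=2 GGaaBbHh=4 GGaaBbhh=2 GGaabbHH=2 GGaabbHh=4 GGaabbhh=2 GgAABbHH=4 GgAABbHh=8 GgAABbhh=4 GgAAbbHH=4 GgAAbbHh=8 GgAAbbhh=4 GgAaBbHH=8 GgAaBbHh=16 GgAaBbhh=8 GgAabbHH=8 GgAabbHh=16 GgAabbhh=8 GgaaBbHH=4 GgaaBbHh=8 GgaaBbhh=4 GgaabbHH=4 GgaabbHh=8 Ggaabbhh=4 ggAABbHH=2 ggAABbHh=4 ggAABbhh=2 ggAAbbHH=2 ggAAbbHh=4 ggAAbbhh=2 ggAaBbHH=4 ggAaBbHh=8 ggAaBbhh=4 ggAabbHH=4 ggAabbHh=8 ggAabbhh=4 ggaaBbHH=2 ggaaBbHh=4 ggaaBbhh=2 ggaabbHH=2 ggaabbHh=4 ggaabbhh=2
gg A_ B_ H_ hits 18/256; gcd=2; 18÷2/256÷2 = 9/128

P(gg A_ B_ H_) = 9/128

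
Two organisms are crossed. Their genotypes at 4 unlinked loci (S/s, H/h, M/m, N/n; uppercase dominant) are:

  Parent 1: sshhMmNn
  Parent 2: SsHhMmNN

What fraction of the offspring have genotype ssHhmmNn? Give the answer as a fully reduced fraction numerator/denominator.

sshhMmNn gametes: shMN×4, shMn×4, shmN×4, shmn×4
SsHhMmNN gametes: SHMN×2, SHmN×2, ShMN×2, ShmN×2, sHMN×2, sHmN×2, shMN×2, shmN×2
sshhMmNn×SsHhMmNN grid (16·16=256): SsHhMMNN=8 SsHhMMNn=8 SsHhMmNN=16 SsHhMmNn=16 SsHhmmNN=8 SsHhmmNn=8 SshhMMNN=8 SshhMMNn=8 SshhMmNN=16 SshhMmNn=16 SshhmmNN=8 SshhmmNn=8 ssHhMMNN=8 ssHhMMNn=8 ssHhMmNN=16 ssHhMmNn=16 ssHhmmNN=8 ssHhmmNn=8 sshhMMNN=8 sshhMMNn=8 sshhMmNN=16 sshhMmNn=16 sshhmmNN=8 sshhmmNn=8
ssHhmmNn hits 8/256; gcd=8; 8÷8/256÷8 = 1/32

P(ssHhmmNn) = 1/32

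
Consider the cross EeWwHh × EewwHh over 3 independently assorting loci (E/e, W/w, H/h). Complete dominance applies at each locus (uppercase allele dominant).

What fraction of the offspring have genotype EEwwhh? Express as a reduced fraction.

P(EEwwhh) = 1/32

EeWwHh gametes: EWH×1, EWh×1, EwH×1, Ewh×1, eWH×1, eWh×1, ewH×1, ewh×1
EewwHh gametes: EwH×2, Ewh×2, ewH×2, ewh×2
EeWwHh×EewwHh grid (8·8=64): EEWwHH=2 EEWwHh=4 EEWwhh=2 EEwwHH=2 EEwwHh=4 EEwwhh=2 EeWwHH=4 EeWwHh=8 EeWwhh=4 EewwHH=4 EewwHh=8 Eewwhh=4 eeWwHH=2 eeWwHh=4 eeWwhh=2 eewwHH=2 eewwHh=4 eewwhh=2
EEwwhh hits 2/64; gcd=2; 2÷2/64÷2 = 1/32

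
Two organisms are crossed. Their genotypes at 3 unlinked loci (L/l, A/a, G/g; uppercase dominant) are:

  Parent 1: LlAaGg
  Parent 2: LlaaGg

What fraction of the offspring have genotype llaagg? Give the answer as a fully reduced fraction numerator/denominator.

LlAaGg gametes: LAG×1, LAg×1, LaG×1, Lag×1, lAG×1, lAg×1, laG×1, lag×1
LlaaGg gametes: LaG×2, Lag×2, laG×2, lag×2
LlAaGg×LlaaGg grid (8·8=64): LLAaGG=2 LLAaGg=4 LLAagg=2 LLaaGG=2 LLaaGg=4 LLaagg=2 LlAaGG=4 LlAaGg=8 LlAagg=4 LlaaGG=4 LlaaGg=8 Llaagg=4 llAaGG=2 llAaGg=4 llAagg=2 llaaGG=2 llaaGg=4 llaagg=2
llaagg hits 2/64; gcd=2; 2÷2/64÷2 = 1/32

P(llaagg) = 1/32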